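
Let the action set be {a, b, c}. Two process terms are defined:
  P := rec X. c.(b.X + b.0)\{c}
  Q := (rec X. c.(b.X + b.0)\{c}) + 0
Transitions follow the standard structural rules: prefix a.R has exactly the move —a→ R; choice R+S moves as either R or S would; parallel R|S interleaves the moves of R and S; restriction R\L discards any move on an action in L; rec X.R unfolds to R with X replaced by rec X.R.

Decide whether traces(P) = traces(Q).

trace-equivalent

P's transition system — 4 states:
  u0 = rec X. c.(b.X + b.0)\{c} → --c--▸ u1
  u1 = (b.(rec X. c.(b.X + b.0)\{c}) + b.0)\{c} → --b--▸ u2, --b--▸ u3
  u2 = (rec X. c.(b.X + b.0)\{c})\{c} → (no moves)
  u3 = 0\{c} → (no moves)
Q's transition system — 4 states:
  v0 = (rec X. c.(b.X + b.0)\{c}) + 0 → --c--▸ v1
  v1 = (b.(rec X. c.(b.X + b.0)\{c}) + b.0)\{c} → --b--▸ v2, --b--▸ v3
  v2 = (rec X. c.(b.X + b.0)\{c})\{c} → (no moves)
  v3 = 0\{c} → (no moves)
Bisimilarity quotient blocks:
  B0 = {u0, v0}
  B1 = {u1, v1}
  B2 = {u2, u3, v2, v3}
u0 ∈ B0, v0 ∈ B0 → same block
Bisimilar ⇒ trace-equivalent.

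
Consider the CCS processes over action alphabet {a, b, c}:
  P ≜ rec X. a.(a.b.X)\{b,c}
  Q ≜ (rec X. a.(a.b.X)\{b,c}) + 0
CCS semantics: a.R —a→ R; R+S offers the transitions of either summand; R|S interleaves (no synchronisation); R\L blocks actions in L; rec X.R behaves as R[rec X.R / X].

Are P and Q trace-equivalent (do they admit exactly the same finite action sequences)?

Reachable graph of P (3 states):
  m0 = rec X. a.(a.b.X)\{b,c} | ··a··> m1
  m1 = (a.b.(rec X. a.(a.b.X)\{b,c}))\{b,c} | ··a··> m2
  m2 = (b.(rec X. a.(a.b.X)\{b,c}))\{b,c} | deadlocked
Reachable graph of Q (3 states):
  n0 = (rec X. a.(a.b.X)\{b,c}) + 0 | ··a··> n1
  n1 = (a.b.(rec X. a.(a.b.X)\{b,c}))\{b,c} | ··a··> n2
  n2 = (b.(rec X. a.(a.b.X)\{b,c}))\{b,c} | deadlocked
Bisimilarity quotient blocks:
  B0 = {m0, n0}
  B1 = {m1, n1}
  B2 = {m2, n2}
m0 ∈ B0, n0 ∈ B0 → same block
Bisimilar ⇒ trace-equivalent.

YES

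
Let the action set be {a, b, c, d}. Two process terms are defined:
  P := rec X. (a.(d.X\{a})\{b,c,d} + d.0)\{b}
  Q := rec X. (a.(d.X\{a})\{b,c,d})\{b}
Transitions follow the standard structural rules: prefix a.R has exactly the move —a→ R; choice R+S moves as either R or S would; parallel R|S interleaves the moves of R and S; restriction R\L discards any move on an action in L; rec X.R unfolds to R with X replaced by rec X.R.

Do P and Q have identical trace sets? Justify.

NO — witness ⟨d⟩

Reachable graph of P (3 states):
  p0 = rec X. (a.(d.X\{a})\{b,c,d} + d.0)\{b} :: ··a··> p1, ··d··> p2
  p1 = (d.(rec X. (a.(d.X\{a})\{b,c,d} + d.0)\{b})\{a})\{b,c,d}\{b} :: deadlocked
  p2 = 0\{b} :: deadlocked
Reachable graph of Q (2 states):
  q0 = rec X. (a.(d.X\{a})\{b,c,d})\{b} :: ··a··> q1
  q1 = (d.(rec X. (a.(d.X\{a})\{b,c,d})\{b})\{a})\{b,c,d}\{b} :: deadlocked
Executing d from P (initial set {p0}):
  [1] d ⇒ {p2}
  — P admits the full trace.
Executing d from Q (initial set {q0}):
  [1] d ⇒ ∅  — Q cannot continue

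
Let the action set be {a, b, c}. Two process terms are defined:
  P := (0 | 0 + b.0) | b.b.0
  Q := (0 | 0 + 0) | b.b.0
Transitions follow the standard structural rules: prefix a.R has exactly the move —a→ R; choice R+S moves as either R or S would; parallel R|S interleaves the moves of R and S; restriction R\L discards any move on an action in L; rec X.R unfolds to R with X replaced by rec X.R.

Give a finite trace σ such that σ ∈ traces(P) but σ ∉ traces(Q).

bbb

Reachable graph of P (6 states):
  p0 = (0 | 0 + b.0) | b.b.0 → --b--▸ p1, --b--▸ p2
  p1 = (0 | 0 + b.0) | b.0 → --b--▸ p3, --b--▸ p4
  p2 = 0 | b.b.0 → --b--▸ p4
  p3 = (0 | 0 + b.0) | 0 → --b--▸ p5
  p4 = 0 | b.0 → --b--▸ p5
  p5 = 0 | 0 → (no moves)
Reachable graph of Q (3 states):
  q0 = (0 | 0 + 0) | b.b.0 → --b--▸ q1
  q1 = (0 | 0 + 0) | b.0 → --b--▸ q2
  q2 = (0 | 0 + 0) | 0 → (no moves)
Run σ = ⟨bbb⟩ on P: start {p0}
  after b @ step 1: {p1, p2}
  after b @ step 2: {p3, p4}
  after b @ step 3: {p5}
  — P admits the full trace.
Run σ = ⟨bbb⟩ on Q: start {q0}
  after b @ step 1: {q1}
  after b @ step 2: {q2}
  after b @ step 3: ∅ (Q stuck)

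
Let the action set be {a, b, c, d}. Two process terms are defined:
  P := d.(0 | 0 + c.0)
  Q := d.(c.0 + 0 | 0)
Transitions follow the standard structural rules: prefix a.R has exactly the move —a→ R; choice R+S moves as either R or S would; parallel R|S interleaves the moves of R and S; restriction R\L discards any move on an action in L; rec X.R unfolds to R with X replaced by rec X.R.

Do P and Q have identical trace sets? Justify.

Reachable graph of P (3 states):
  p0 = d.(0 | 0 + c.0) ⊢ =d=> p1
  p1 = 0 | 0 + c.0 ⊢ =c=> p2
  p2 = 0 ⊢ deadlocked
Reachable graph of Q (3 states):
  q0 = d.(c.0 + 0 | 0) ⊢ =d=> q1
  q1 = c.0 + 0 | 0 ⊢ =c=> q2
  q2 = 0 ⊢ deadlocked
Bisimilarity quotient blocks:
  B0 = {p0, q0}
  B1 = {p1, q1}
  B2 = {p2, q2}
p0 ∈ B0, q0 ∈ B0 → same block
Bisimilar ⇒ trace-equivalent.

traces(P) = traces(Q)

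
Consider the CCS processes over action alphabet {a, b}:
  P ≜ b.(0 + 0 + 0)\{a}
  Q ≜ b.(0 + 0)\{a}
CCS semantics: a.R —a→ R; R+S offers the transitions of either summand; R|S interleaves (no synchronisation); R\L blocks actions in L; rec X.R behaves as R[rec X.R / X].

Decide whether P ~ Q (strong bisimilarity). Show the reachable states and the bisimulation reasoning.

P ~ Q

LTS(P): 2 reachable states
  s0 = b.(0 + 0 + 0)\{a} | ··b··> s1
  s1 = (0 + 0 + 0)\{a} | ∅
LTS(Q): 2 reachable states
  t0 = b.(0 + 0)\{a} | ··b··> t1
  t1 = (0 + 0)\{a} | ∅
Partition-refinement fixed point:
  B0 = {s0, t0}
  B1 = {s1, t1}
s0 ∈ B0, t0 ∈ B0 → same block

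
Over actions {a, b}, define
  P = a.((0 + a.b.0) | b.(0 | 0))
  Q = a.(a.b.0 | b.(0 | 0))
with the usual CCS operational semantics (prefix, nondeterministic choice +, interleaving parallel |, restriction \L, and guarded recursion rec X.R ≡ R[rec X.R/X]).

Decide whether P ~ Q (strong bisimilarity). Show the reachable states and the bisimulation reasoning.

LTS(P): 7 reachable states
  m0 = a.((0 + a.b.0) | b.(0 | 0)) → --a--▸ m1
  m1 = (0 + a.b.0) | b.(0 | 0) → --a--▸ m2, --b--▸ m3
  m2 = b.0 | b.(0 | 0) → --b--▸ m4, --b--▸ m5
  m3 = (0 + a.b.0) | (0 | 0) → --a--▸ m5
  m4 = 0 | b.(0 | 0) → --b--▸ m6
  m5 = b.0 | (0 | 0) → --b--▸ m6
  m6 = 0 | (0 | 0) → ∅
LTS(Q): 7 reachable states
  n0 = a.(a.b.0 | b.(0 | 0)) → --a--▸ n1
  n1 = a.b.0 | b.(0 | 0) → --a--▸ n2, --b--▸ n3
  n2 = b.0 | b.(0 | 0) → --b--▸ n4, --b--▸ n5
  n3 = a.b.0 | (0 | 0) → --a--▸ n5
  n4 = 0 | b.(0 | 0) → --b--▸ n6
  n5 = b.0 | (0 | 0) → --b--▸ n6
  n6 = 0 | (0 | 0) → ∅
Coarsest stable partition (strong bisimilarity classes):
  B0 = {m0, n0}
  B1 = {m1, n1}
  B2 = {m2, n2}
  B3 = {m4, m5, n4, n5}
  B4 = {m6, n6}
  B5 = {m3, n3}
m0 ∈ B0, n0 ∈ B0 → same block

YES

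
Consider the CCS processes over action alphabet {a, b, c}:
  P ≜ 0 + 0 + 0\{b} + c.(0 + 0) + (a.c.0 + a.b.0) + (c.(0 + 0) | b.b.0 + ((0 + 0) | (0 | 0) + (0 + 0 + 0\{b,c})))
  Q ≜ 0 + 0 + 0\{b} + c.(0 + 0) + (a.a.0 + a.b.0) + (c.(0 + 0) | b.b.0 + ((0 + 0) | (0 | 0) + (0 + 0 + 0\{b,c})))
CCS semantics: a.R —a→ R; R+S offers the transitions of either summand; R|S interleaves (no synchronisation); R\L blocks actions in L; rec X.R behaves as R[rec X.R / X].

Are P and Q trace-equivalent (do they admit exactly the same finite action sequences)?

Reachable graph of P (10 states):
  u0 = 0 + 0 + 0\{b} + c.(0 + 0) + (a.c.0 + a.b.0) + (c.(0 + 0) | b.b.0 + ((0 + 0) | (0 | 0) + (0 + 0 + 0\{b,c}))) has moves =a=> u1, =a=> u2, =b=> u3, =c=> u4, =c=> u5
  u1 = b.0 has moves =b=> u6
  u2 = c.0 has moves =c=> u6
  u3 = c.(0 + 0) | b.0 has moves =b=> u7, =c=> u8
  u4 = (0 + 0) | b.b.0 has moves =b=> u8
  u5 = 0 + 0 has moves (no moves)
  u6 = 0 has moves (no moves)
  u7 = c.(0 + 0) | 0 has moves =c=> u9
  u8 = (0 + 0) | b.0 has moves =b=> u9
  u9 = (0 + 0) | 0 has moves (no moves)
Reachable graph of Q (10 states):
  v0 = 0 + 0 + 0\{b} + c.(0 + 0) + (a.a.0 + a.b.0) + (c.(0 + 0) | b.b.0 + ((0 + 0) | (0 | 0) + (0 + 0 + 0\{b,c}))) has moves =a=> v1, =a=> v2, =b=> v3, =c=> v4, =c=> v5
  v1 = a.0 has moves =a=> v6
  v2 = b.0 has moves =b=> v6
  v3 = c.(0 + 0) | b.0 has moves =b=> v7, =c=> v8
  v4 = (0 + 0) | b.b.0 has moves =b=> v8
  v5 = 0 + 0 has moves (no moves)
  v6 = 0 has moves (no moves)
  v7 = c.(0 + 0) | 0 has moves =c=> v9
  v8 = (0 + 0) | b.0 has moves =b=> v9
  v9 = (0 + 0) | 0 has moves (no moves)
Run σ = ⟨ac⟩ on P: start {u0}
  [1] a ⇒ {u1, u2}
  [2] c ⇒ {u6}
  ✓ P
Run σ = ⟨ac⟩ on Q: start {v0}
  [1] a ⇒ {v1, v2}
  [2] c ⇒ no successor for Q

NO — witness ⟨ac⟩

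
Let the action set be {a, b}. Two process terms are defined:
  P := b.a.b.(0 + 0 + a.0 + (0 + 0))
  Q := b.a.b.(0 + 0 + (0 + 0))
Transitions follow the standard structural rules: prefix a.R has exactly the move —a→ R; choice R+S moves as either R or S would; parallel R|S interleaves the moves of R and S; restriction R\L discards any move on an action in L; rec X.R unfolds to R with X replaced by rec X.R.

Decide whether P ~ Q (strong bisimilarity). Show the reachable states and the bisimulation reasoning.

P ≁ Q

P's transition system — 5 states:
  s0 = b.a.b.(0 + 0 + a.0 + (0 + 0)) | —b→ s1
  s1 = a.b.(0 + 0 + a.0 + (0 + 0)) | —a→ s2
  s2 = b.(0 + 0 + a.0 + (0 + 0)) | —b→ s3
  s3 = 0 + 0 + a.0 + (0 + 0) | —a→ s4
  s4 = 0 | (no moves)
Q's transition system — 4 states:
  t0 = b.a.b.(0 + 0 + (0 + 0)) | —b→ t1
  t1 = a.b.(0 + 0 + (0 + 0)) | —a→ t2
  t2 = b.(0 + 0 + (0 + 0)) | —b→ t3
  t3 = 0 + 0 + (0 + 0) | (no moves)
Partition-refinement fixed point:
  B0 = {s0}
  B1 = {s1}
  B2 = {s2}
  B3 = {s3}
  B4 = {s4, t3}
  B5 = {t0}
  B6 = {t1}
  B7 = {t2}
s0 ∈ B0, t0 ∈ B5 → different blocks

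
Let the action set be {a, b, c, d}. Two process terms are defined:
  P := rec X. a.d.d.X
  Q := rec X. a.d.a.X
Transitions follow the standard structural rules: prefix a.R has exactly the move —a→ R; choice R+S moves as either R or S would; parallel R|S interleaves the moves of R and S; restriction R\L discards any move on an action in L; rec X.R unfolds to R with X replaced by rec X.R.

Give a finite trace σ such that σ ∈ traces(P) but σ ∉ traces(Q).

add

Reachable graph of P (3 states):
  s0 = rec X. a.d.d.X ⊢ =a=> s1
  s1 = d.d.(rec X. a.d.d.X) ⊢ =d=> s2
  s2 = d.(rec X. a.d.d.X) ⊢ =d=> s0
Reachable graph of Q (3 states):
  t0 = rec X. a.d.a.X ⊢ =a=> t1
  t1 = d.a.(rec X. a.d.a.X) ⊢ =d=> t2
  t2 = a.(rec X. a.d.a.X) ⊢ =a=> t0
Executing add from P (initial set {s0}):
  after a @ step 1: {s1}
  after d @ step 2: {s2}
  after d @ step 3: {s0}
  — P admits the full trace.
Executing add from Q (initial set {t0}):
  after a @ step 1: {t1}
  after d @ step 2: {t2}
  after d @ step 3: no successor for Q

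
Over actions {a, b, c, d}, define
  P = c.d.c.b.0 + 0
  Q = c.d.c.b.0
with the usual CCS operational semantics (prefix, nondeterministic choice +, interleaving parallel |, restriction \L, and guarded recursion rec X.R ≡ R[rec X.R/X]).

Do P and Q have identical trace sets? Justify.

P's transition system — 5 states:
  u0 = c.d.c.b.0 + 0 :: ··c··> u1
  u1 = d.c.b.0 :: ··d··> u2
  u2 = c.b.0 :: ··c··> u3
  u3 = b.0 :: ··b··> u4
  u4 = 0 :: deadlocked
Q's transition system — 5 states:
  v0 = c.d.c.b.0 :: ··c··> v1
  v1 = d.c.b.0 :: ··d··> v2
  v2 = c.b.0 :: ··c··> v3
  v3 = b.0 :: ··b··> v4
  v4 = 0 :: deadlocked
Coarsest stable partition (strong bisimilarity classes):
  B0 = {u0, v0}
  B1 = {u1, v1}
  B2 = {u2, v2}
  B3 = {u3, v3}
  B4 = {u4, v4}
u0 ∈ B0, v0 ∈ B0 → same block
Bisimilar ⇒ trace-equivalent.

trace-equivalent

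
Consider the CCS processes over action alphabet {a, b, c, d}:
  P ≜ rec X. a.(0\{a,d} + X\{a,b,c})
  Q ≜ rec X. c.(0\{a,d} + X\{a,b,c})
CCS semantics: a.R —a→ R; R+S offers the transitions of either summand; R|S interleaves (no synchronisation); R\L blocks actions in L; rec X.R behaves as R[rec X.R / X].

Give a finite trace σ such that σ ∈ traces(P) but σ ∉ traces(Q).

P's transition system — 2 states:
  m0 = rec X. a.(0\{a,d} + X\{a,b,c}) | —a→ m1
  m1 = 0\{a,d} + (rec X. a.(0\{a,d} + X\{a,b,c}))\{a,b,c} | ∅
Q's transition system — 2 states:
  n0 = rec X. c.(0\{a,d} + X\{a,b,c}) | —c→ n1
  n1 = 0\{a,d} + (rec X. c.(0\{a,d} + X\{a,b,c}))\{a,b,c} | ∅
Trace ⟨a⟩ through P, begin at {m0}:
  [1] a ⇒ {m1}
  ✓ P
Trace ⟨a⟩ through Q, begin at {n0}:
  [1] a ⇒ ∅ (Q stuck)

a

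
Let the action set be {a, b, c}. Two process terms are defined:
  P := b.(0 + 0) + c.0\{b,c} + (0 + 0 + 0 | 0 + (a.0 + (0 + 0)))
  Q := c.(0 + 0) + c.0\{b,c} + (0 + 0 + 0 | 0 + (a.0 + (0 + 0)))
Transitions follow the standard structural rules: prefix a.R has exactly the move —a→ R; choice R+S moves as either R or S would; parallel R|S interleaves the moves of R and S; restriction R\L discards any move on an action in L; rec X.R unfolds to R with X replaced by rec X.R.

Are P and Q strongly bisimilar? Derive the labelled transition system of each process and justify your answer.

NO

P's transition system — 4 states:
  u0 = b.(0 + 0) + c.0\{b,c} + (0 + 0 + 0 | 0 + (a.0 + (0 + 0))) → ··a··> u1, ··b··> u2, ··c··> u3
  u1 = 0 → ∅
  u2 = 0 + 0 → ∅
  u3 = 0\{b,c} → ∅
Q's transition system — 4 states:
  v0 = c.(0 + 0) + c.0\{b,c} + (0 + 0 + 0 | 0 + (a.0 + (0 + 0))) → ··a··> v1, ··c··> v2, ··c··> v3
  v1 = 0 → ∅
  v2 = 0 + 0 → ∅
  v3 = 0\{b,c} → ∅
Coarsest stable partition (strong bisimilarity classes):
  B0 = {u0}
  B1 = {u1, u2, u3, v1, v2, v3}
  B2 = {v0}
u0 ∈ B0, v0 ∈ B2 → different blocks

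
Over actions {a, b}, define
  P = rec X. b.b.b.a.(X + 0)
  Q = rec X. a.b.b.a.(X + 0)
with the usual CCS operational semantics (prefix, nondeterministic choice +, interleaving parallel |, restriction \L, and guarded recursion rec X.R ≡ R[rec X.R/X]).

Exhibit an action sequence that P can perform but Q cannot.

Reachable graph of P (5 states):
  s0 = rec X. b.b.b.a.(X + 0) | =b=> s1
  s1 = b.b.a.((rec X. b.b.b.a.(X + 0)) + 0) | =b=> s2
  s2 = b.a.((rec X. b.b.b.a.(X + 0)) + 0) | =b=> s3
  s3 = a.((rec X. b.b.b.a.(X + 0)) + 0) | =a=> s4
  s4 = (rec X. b.b.b.a.(X + 0)) + 0 | =b=> s1
Reachable graph of Q (5 states):
  t0 = rec X. a.b.b.a.(X + 0) | =a=> t1
  t1 = b.b.a.((rec X. a.b.b.a.(X + 0)) + 0) | =b=> t2
  t2 = b.a.((rec X. a.b.b.a.(X + 0)) + 0) | =b=> t3
  t3 = a.((rec X. a.b.b.a.(X + 0)) + 0) | =a=> t4
  t4 = (rec X. a.b.b.a.(X + 0)) + 0 | =a=> t1
Executing b from P (initial set {s0}):
  after b @ step 1: {s1}
  P completes σ.
Executing b from Q (initial set {t0}):
  after b @ step 1: ∅  — Q cannot continue

b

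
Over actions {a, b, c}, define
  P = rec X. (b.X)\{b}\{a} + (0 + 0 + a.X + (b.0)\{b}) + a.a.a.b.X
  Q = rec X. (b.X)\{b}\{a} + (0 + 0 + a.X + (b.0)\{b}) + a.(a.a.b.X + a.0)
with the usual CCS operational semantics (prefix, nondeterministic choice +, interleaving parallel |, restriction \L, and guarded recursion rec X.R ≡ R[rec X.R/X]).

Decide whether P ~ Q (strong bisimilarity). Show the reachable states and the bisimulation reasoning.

not bisimilar

Reachable graph of P (4 states):
  m0 = rec X. (b.X)\{b}\{a} + (0 + 0 + a.X + (b.0)\{b}) + a.a.a.b.X → -a-> m0, -a-> m1
  m1 = a.a.b.(rec X. (b.X)\{b}\{a} + (0 + 0 + a.X + (b.0)\{b}) + a.a.a.b.X) → -a-> m2
  m2 = a.b.(rec X. (b.X)\{b}\{a} + (0 + 0 + a.X + (b.0)\{b}) + a.a.a.b.X) → -a-> m3
  m3 = b.(rec X. (b.X)\{b}\{a} + (0 + 0 + a.X + (b.0)\{b}) + a.a.a.b.X) → -b-> m0
Reachable graph of Q (5 states):
  n0 = rec X. (b.X)\{b}\{a} + (0 + 0 + a.X + (b.0)\{b}) + a.(a.a.b.X + a.0) → -a-> n0, -a-> n1
  n1 = a.a.b.(rec X. (b.X)\{b}\{a} + (0 + 0 + a.X + (b.0)\{b}) + a.(a.a.b.X + a.0)) + a.0 → -a-> n2, -a-> n3
  n2 = 0 → deadlocked
  n3 = a.b.(rec X. (b.X)\{b}\{a} + (0 + 0 + a.X + (b.0)\{b}) + a.(a.a.b.X + a.0)) → -a-> n4
  n4 = b.(rec X. (b.X)\{b}\{a} + (0 + 0 + a.X + (b.0)\{b}) + a.(a.a.b.X + a.0)) → -b-> n0
Bisimilarity quotient blocks:
  B0 = {m0}
  B1 = {m1}
  B2 = {m2}
  B3 = {m3}
  B4 = {n0}
  B5 = {n1}
  B6 = {n3}
  B7 = {n4}
  B8 = {n2}
m0 ∈ B0, n0 ∈ B4 → different blocks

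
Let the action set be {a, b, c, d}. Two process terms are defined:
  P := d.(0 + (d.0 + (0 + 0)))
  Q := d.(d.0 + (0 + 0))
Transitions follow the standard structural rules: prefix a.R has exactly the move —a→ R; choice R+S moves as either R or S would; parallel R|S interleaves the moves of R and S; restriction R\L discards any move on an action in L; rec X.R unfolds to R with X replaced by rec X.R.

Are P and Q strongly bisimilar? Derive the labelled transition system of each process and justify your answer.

P's transition system — 3 states:
  s0 = d.(0 + (d.0 + (0 + 0))) ⊢ =d=> s1
  s1 = 0 + (d.0 + (0 + 0)) ⊢ =d=> s2
  s2 = 0 ⊢ (no moves)
Q's transition system — 3 states:
  t0 = d.(d.0 + (0 + 0)) ⊢ =d=> t1
  t1 = d.0 + (0 + 0) ⊢ =d=> t2
  t2 = 0 ⊢ (no moves)
Partition-refinement fixed point:
  B0 = {s0, t0}
  B1 = {s1, t1}
  B2 = {s2, t2}
s0 ∈ B0, t0 ∈ B0 → same block

bisimilar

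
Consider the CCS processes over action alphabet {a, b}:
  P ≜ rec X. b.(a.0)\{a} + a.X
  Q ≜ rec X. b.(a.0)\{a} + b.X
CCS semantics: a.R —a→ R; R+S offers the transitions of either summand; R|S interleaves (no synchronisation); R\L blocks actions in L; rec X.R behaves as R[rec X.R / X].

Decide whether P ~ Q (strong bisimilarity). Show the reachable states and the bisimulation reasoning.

NO

P's transition system — 2 states:
  u0 = rec X. b.(a.0)\{a} + a.X :: —a→ u0, —b→ u1
  u1 = (a.0)\{a} :: deadlocked
Q's transition system — 2 states:
  v0 = rec X. b.(a.0)\{a} + b.X :: —b→ v0, —b→ v1
  v1 = (a.0)\{a} :: deadlocked
Coarsest stable partition (strong bisimilarity classes):
  B0 = {u0}
  B1 = {u1, v1}
  B2 = {v0}
u0 ∈ B0, v0 ∈ B2 → different blocks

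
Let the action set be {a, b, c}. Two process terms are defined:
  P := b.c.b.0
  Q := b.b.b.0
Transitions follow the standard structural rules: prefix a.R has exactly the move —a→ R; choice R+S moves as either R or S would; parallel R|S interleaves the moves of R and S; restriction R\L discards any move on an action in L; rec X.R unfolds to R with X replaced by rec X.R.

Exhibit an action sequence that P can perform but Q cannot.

bc

LTS(P): 4 reachable states
  m0 = b.c.b.0 → -b-> m1
  m1 = c.b.0 → -c-> m2
  m2 = b.0 → -b-> m3
  m3 = 0 → ∅
LTS(Q): 4 reachable states
  n0 = b.b.b.0 → -b-> n1
  n1 = b.b.0 → -b-> n2
  n2 = b.0 → -b-> n3
  n3 = 0 → ∅
Trace ⟨bc⟩ through P, begin at {m0}:
  [1] b ⇒ {m1}
  [2] c ⇒ {m2}
  P completes σ.
Trace ⟨bc⟩ through Q, begin at {n0}:
  [1] b ⇒ {n1}
  [2] c ⇒ ∅ (Q stuck)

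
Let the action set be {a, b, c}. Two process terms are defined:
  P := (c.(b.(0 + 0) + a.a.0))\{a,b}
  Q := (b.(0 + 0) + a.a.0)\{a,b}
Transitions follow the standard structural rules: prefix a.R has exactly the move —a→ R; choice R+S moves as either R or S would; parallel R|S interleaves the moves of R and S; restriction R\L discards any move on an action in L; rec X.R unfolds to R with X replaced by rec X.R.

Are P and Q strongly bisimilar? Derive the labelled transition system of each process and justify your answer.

P's transition system — 2 states:
  p0 = (c.(b.(0 + 0) + a.a.0))\{a,b} ⊢ -c-> p1
  p1 = (b.(0 + 0) + a.a.0)\{a,b} ⊢ stopped
Q's transition system — 1 states:
  q0 = (b.(0 + 0) + a.a.0)\{a,b} ⊢ stopped
Bisimilarity quotient blocks:
  B0 = {p0}
  B1 = {p1, q0}
p0 ∈ B0, q0 ∈ B1 → different blocks

P ≁ Q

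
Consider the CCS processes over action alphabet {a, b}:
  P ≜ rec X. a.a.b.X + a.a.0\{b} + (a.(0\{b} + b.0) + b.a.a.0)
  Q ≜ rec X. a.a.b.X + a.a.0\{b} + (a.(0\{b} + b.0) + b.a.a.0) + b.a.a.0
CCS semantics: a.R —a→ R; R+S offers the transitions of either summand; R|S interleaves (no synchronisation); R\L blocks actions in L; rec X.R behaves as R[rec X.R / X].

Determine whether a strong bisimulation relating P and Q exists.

P ~ Q

Reachable graph of P (9 states):
  m0 = rec X. a.a.b.X + a.a.0\{b} + (a.(0\{b} + b.0) + b.a.a.0) has moves =a=> m1, =a=> m2, =a=> m3, =b=> m4
  m1 = 0\{b} + b.0 has moves =b=> m5
  m2 = a.0\{b} has moves =a=> m6
  m3 = a.b.(rec X. a.a.b.X + a.a.0\{b} + (a.(0\{b} + b.0) + b.a.a.0)) has moves =a=> m7
  m4 = a.a.0 has moves =a=> m8
  m5 = 0 has moves stopped
  m6 = 0\{b} has moves stopped
  m7 = b.(rec X. a.a.b.X + a.a.0\{b} + (a.(0\{b} + b.0) + b.a.a.0)) has moves =b=> m0
  m8 = a.0 has moves =a=> m5
Reachable graph of Q (9 states):
  n0 = rec X. a.a.b.X + a.a.0\{b} + (a.(0\{b} + b.0) + b.a.a.0) + b.a.a.0 has moves =a=> n1, =a=> n2, =a=> n3, =b=> n4
  n1 = 0\{b} + b.0 has moves =b=> n5
  n2 = a.0\{b} has moves =a=> n6
  n3 = a.b.(rec X. a.a.b.X + a.a.0\{b} + (a.(0\{b} + b.0) + b.a.a.0) + b.a.a.0) has moves =a=> n7
  n4 = a.a.0 has moves =a=> n8
  n5 = 0 has moves stopped
  n6 = 0\{b} has moves stopped
  n7 = b.(rec X. a.a.b.X + a.a.0\{b} + (a.(0\{b} + b.0) + b.a.a.0) + b.a.a.0) has moves =b=> n0
  n8 = a.0 has moves =a=> n5
Bisimilarity quotient blocks:
  B0 = {m0, n0}
  B1 = {m1, n1}
  B2 = {m5, m6, n5, n6}
  B3 = {m3, n3}
  B4 = {m7, n7}
  B5 = {m4, n4}
  B6 = {m2, m8, n2, n8}
m0 ∈ B0, n0 ∈ B0 → same block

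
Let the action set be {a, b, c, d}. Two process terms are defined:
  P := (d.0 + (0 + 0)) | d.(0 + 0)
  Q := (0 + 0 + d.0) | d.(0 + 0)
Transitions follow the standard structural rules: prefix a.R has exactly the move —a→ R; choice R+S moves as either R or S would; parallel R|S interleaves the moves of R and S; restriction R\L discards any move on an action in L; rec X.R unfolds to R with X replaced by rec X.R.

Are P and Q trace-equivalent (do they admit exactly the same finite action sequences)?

trace-equivalent

Reachable graph of P (4 states):
  p0 = (d.0 + (0 + 0)) | d.(0 + 0) → --d--▸ p1, --d--▸ p2
  p1 = (d.0 + (0 + 0)) | (0 + 0) → --d--▸ p3
  p2 = 0 | d.(0 + 0) → --d--▸ p3
  p3 = 0 | (0 + 0) → (no moves)
Reachable graph of Q (4 states):
  q0 = (0 + 0 + d.0) | d.(0 + 0) → --d--▸ q1, --d--▸ q2
  q1 = (0 + 0 + d.0) | (0 + 0) → --d--▸ q3
  q2 = 0 | d.(0 + 0) → --d--▸ q3
  q3 = 0 | (0 + 0) → (no moves)
Coarsest stable partition (strong bisimilarity classes):
  B0 = {p0, q0}
  B1 = {p1, p2, q1, q2}
  B2 = {p3, q3}
p0 ∈ B0, q0 ∈ B0 → same block
Bisimilar ⇒ trace-equivalent.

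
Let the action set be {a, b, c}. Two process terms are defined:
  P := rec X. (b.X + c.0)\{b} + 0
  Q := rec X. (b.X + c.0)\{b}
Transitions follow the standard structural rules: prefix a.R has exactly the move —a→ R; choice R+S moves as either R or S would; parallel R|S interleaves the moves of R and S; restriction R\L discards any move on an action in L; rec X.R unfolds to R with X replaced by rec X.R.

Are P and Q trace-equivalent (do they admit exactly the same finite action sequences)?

traces(P) = traces(Q)

LTS(P): 2 reachable states
  s0 = rec X. (b.X + c.0)\{b} + 0 ⊢ =c=> s1
  s1 = 0\{b} ⊢ ∅
LTS(Q): 2 reachable states
  t0 = rec X. (b.X + c.0)\{b} ⊢ =c=> t1
  t1 = 0\{b} ⊢ ∅
Partition-refinement fixed point:
  B0 = {s0, t0}
  B1 = {s1, t1}
s0 ∈ B0, t0 ∈ B0 → same block
Bisimilar ⇒ trace-equivalent.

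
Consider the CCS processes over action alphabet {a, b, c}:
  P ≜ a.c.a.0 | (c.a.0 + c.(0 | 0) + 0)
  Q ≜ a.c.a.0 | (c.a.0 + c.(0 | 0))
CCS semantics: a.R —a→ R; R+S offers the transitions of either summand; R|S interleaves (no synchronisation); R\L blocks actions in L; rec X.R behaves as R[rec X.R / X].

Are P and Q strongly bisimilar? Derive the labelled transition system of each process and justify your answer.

P ~ Q

P's transition system — 16 states:
  p0 = a.c.a.0 | (c.a.0 + c.(0 | 0) + 0) has moves =a=> p1, =c=> p2, =c=> p3
  p1 = c.a.0 | (c.a.0 + c.(0 | 0) + 0) has moves =c=> p4, =c=> p5, =c=> p6
  p2 = a.c.a.0 | (0 | 0) has moves =a=> p5
  p3 = a.c.a.0 | a.0 has moves =a=> p6, =a=> p7
  p4 = a.0 | (c.a.0 + c.(0 | 0) + 0) has moves =a=> p8, =c=> p10, =c=> p9
  p5 = c.a.0 | (0 | 0) has moves =c=> p9
  p6 = c.a.0 | a.0 has moves =a=> p11, =c=> p10
  p7 = a.c.a.0 | 0 has moves =a=> p11
  p8 = 0 | (c.a.0 + c.(0 | 0) + 0) has moves =c=> p12, =c=> p13
  p9 = a.0 | (0 | 0) has moves =a=> p12
  p10 = a.0 | a.0 has moves =a=> p13, =a=> p14
  p11 = c.a.0 | 0 has moves =c=> p14
  p12 = 0 | (0 | 0) has moves (no moves)
  p13 = 0 | a.0 has moves =a=> p15
  p14 = a.0 | 0 has moves =a=> p15
  p15 = 0 | 0 has moves (no moves)
Q's transition system — 16 states:
  q0 = a.c.a.0 | (c.a.0 + c.(0 | 0)) has moves =a=> q1, =c=> q2, =c=> q3
  q1 = c.a.0 | (c.a.0 + c.(0 | 0)) has moves =c=> q4, =c=> q5, =c=> q6
  q2 = a.c.a.0 | (0 | 0) has moves =a=> q5
  q3 = a.c.a.0 | a.0 has moves =a=> q6, =a=> q7
  q4 = a.0 | (c.a.0 + c.(0 | 0)) has moves =a=> q8, =c=> q10, =c=> q9
  q5 = c.a.0 | (0 | 0) has moves =c=> q9
  q6 = c.a.0 | a.0 has moves =a=> q11, =c=> q10
  q7 = a.c.a.0 | 0 has moves =a=> q11
  q8 = 0 | (c.a.0 + c.(0 | 0)) has moves =c=> q12, =c=> q13
  q9 = a.0 | (0 | 0) has moves =a=> q12
  q10 = a.0 | a.0 has moves =a=> q13, =a=> q14
  q11 = c.a.0 | 0 has moves =c=> q14
  q12 = 0 | (0 | 0) has moves (no moves)
  q13 = 0 | a.0 has moves =a=> q15
  q14 = a.0 | 0 has moves =a=> q15
  q15 = 0 | 0 has moves (no moves)
Bisimilarity quotient blocks:
  B0 = {p0, q0}
  B1 = {p2, p7, q2, q7}
  B2 = {p11, p5, q11, q5}
  B3 = {p13, p14, p9, q13, q14, q9}
  B4 = {p12, p15, q12, q15}
  B5 = {p3, q3}
  B6 = {p6, q6}
  B7 = {p10, q10}
  B8 = {p1, q1}
  B9 = {p4, q4}
  B10 = {p8, q8}
p0 ∈ B0, q0 ∈ B0 → same block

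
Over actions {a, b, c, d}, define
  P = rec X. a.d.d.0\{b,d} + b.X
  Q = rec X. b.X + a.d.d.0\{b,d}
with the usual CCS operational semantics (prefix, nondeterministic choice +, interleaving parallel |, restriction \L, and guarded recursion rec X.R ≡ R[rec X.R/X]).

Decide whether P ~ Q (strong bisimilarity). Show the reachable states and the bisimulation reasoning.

bisimilar

LTS(P): 4 reachable states
  p0 = rec X. a.d.d.0\{b,d} + b.X :: —a→ p1, —b→ p0
  p1 = d.d.0\{b,d} :: —d→ p2
  p2 = d.0\{b,d} :: —d→ p3
  p3 = 0\{b,d} :: (no moves)
LTS(Q): 4 reachable states
  q0 = rec X. b.X + a.d.d.0\{b,d} :: —a→ q1, —b→ q0
  q1 = d.d.0\{b,d} :: —d→ q2
  q2 = d.0\{b,d} :: —d→ q3
  q3 = 0\{b,d} :: (no moves)
Partition-refinement fixed point:
  B0 = {p0, q0}
  B1 = {p1, q1}
  B2 = {p2, q2}
  B3 = {p3, q3}
p0 ∈ B0, q0 ∈ B0 → same block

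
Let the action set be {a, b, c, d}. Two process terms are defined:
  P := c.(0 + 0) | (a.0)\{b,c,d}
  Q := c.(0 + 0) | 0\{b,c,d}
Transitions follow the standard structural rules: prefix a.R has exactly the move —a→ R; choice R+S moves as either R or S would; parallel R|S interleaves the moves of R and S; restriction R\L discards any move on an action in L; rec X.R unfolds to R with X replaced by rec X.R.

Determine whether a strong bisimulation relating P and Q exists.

NO

LTS(P): 4 reachable states
  m0 = c.(0 + 0) | (a.0)\{b,c,d} has moves ··a··> m1, ··c··> m2
  m1 = c.(0 + 0) | 0\{b,c,d} has moves ··c··> m3
  m2 = (0 + 0) | (a.0)\{b,c,d} has moves ··a··> m3
  m3 = (0 + 0) | 0\{b,c,d} has moves (no moves)
LTS(Q): 2 reachable states
  n0 = c.(0 + 0) | 0\{b,c,d} has moves ··c··> n1
  n1 = (0 + 0) | 0\{b,c,d} has moves (no moves)
Coarsest stable partition (strong bisimilarity classes):
  B0 = {m0}
  B1 = {m1, n0}
  B2 = {m3, n1}
  B3 = {m2}
m0 ∈ B0, n0 ∈ B1 → different blocks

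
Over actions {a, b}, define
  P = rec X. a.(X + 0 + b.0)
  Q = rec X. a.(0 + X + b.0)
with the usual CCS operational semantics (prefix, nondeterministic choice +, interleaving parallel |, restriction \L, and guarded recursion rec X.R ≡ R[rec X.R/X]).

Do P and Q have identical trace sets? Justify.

Reachable graph of P (3 states):
  u0 = rec X. a.(X + 0 + b.0) → --a--▸ u1
  u1 = (rec X. a.(X + 0 + b.0)) + 0 + b.0 → --a--▸ u1, --b--▸ u2
  u2 = 0 → stopped
Reachable graph of Q (3 states):
  v0 = rec X. a.(0 + X + b.0) → --a--▸ v1
  v1 = 0 + (rec X. a.(0 + X + b.0)) + b.0 → --a--▸ v1, --b--▸ v2
  v2 = 0 → stopped
Coarsest stable partition (strong bisimilarity classes):
  B0 = {u0, v0}
  B1 = {u1, v1}
  B2 = {u2, v2}
u0 ∈ B0, v0 ∈ B0 → same block
Bisimilar ⇒ trace-equivalent.

trace-equivalent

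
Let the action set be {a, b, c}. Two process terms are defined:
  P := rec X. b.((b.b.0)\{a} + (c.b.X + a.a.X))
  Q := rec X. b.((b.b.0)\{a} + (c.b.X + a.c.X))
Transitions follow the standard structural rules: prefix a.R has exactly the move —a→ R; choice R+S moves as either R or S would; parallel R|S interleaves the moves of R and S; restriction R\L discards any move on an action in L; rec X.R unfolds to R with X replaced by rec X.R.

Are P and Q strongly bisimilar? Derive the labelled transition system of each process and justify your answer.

P ≁ Q

Reachable graph of P (6 states):
  m0 = rec X. b.((b.b.0)\{a} + (c.b.X + a.a.X)) → --b--▸ m1
  m1 = (b.b.0)\{a} + (c.b.(rec X. b.((b.b.0)\{a} + (c.b.X + a.a.X))) + a.a.(rec X. b.((b.b.0)\{a} + (c.b.X + a.a.X)))) → --a--▸ m2, --b--▸ m3, --c--▸ m4
  m2 = a.(rec X. b.((b.b.0)\{a} + (c.b.X + a.a.X))) → --a--▸ m0
  m3 = (b.0)\{a} → --b--▸ m5
  m4 = b.(rec X. b.((b.b.0)\{a} + (c.b.X + a.a.X))) → --b--▸ m0
  m5 = 0\{a} → ·
Reachable graph of Q (6 states):
  n0 = rec X. b.((b.b.0)\{a} + (c.b.X + a.c.X)) → --b--▸ n1
  n1 = (b.b.0)\{a} + (c.b.(rec X. b.((b.b.0)\{a} + (c.b.X + a.c.X))) + a.c.(rec X. b.((b.b.0)\{a} + (c.b.X + a.c.X)))) → --a--▸ n2, --b--▸ n3, --c--▸ n4
  n2 = c.(rec X. b.((b.b.0)\{a} + (c.b.X + a.c.X))) → --c--▸ n0
  n3 = (b.0)\{a} → --b--▸ n5
  n4 = b.(rec X. b.((b.b.0)\{a} + (c.b.X + a.c.X))) → --b--▸ n0
  n5 = 0\{a} → ·
Partition-refinement fixed point:
  B0 = {m0}
  B1 = {m1}
  B2 = {m4}
  B3 = {m2}
  B4 = {m3, n3}
  B5 = {m5, n5}
  B6 = {n0}
  B7 = {n1}
  B8 = {n2}
  B9 = {n4}
m0 ∈ B0, n0 ∈ B6 → different blocks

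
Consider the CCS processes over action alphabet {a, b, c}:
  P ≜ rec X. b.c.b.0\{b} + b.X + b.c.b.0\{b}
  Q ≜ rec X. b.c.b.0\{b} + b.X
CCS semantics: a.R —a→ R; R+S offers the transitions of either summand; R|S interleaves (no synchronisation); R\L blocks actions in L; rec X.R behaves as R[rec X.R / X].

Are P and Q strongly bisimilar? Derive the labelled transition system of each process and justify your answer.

P's transition system — 4 states:
  s0 = rec X. b.c.b.0\{b} + b.X + b.c.b.0\{b} | =b=> s0, =b=> s1
  s1 = c.b.0\{b} | =c=> s2
  s2 = b.0\{b} | =b=> s3
  s3 = 0\{b} | (no moves)
Q's transition system — 4 states:
  t0 = rec X. b.c.b.0\{b} + b.X | =b=> t0, =b=> t1
  t1 = c.b.0\{b} | =c=> t2
  t2 = b.0\{b} | =b=> t3
  t3 = 0\{b} | (no moves)
Bisimilarity quotient blocks:
  B0 = {s0, t0}
  B1 = {s1, t1}
  B2 = {s2, t2}
  B3 = {s3, t3}
s0 ∈ B0, t0 ∈ B0 → same block

bisimilar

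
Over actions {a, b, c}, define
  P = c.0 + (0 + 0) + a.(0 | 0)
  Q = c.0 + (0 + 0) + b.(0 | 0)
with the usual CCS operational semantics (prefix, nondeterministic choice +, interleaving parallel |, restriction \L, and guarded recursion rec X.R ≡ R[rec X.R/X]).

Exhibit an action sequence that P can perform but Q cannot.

P's transition system — 3 states:
  s0 = c.0 + (0 + 0) + a.(0 | 0) :: =a=> s1, =c=> s2
  s1 = 0 | 0 :: (no moves)
  s2 = 0 :: (no moves)
Q's transition system — 3 states:
  t0 = c.0 + (0 + 0) + b.(0 | 0) :: =b=> t1, =c=> t2
  t1 = 0 | 0 :: (no moves)
  t2 = 0 :: (no moves)
Run σ = ⟨a⟩ on P: start {s0}
  after a @ step 1: {s1}
  ✓ P
Run σ = ⟨a⟩ on Q: start {t0}
  after a @ step 1: ∅ (Q stuck)

a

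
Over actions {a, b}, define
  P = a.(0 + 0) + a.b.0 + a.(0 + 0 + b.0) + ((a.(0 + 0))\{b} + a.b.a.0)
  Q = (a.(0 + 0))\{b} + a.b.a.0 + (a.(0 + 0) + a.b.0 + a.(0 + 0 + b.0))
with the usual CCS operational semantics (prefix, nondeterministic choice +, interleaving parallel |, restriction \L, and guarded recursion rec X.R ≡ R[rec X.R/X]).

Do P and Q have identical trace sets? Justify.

trace-equivalent

Reachable graph of P (8 states):
  m0 = a.(0 + 0) + a.b.0 + a.(0 + 0 + b.0) + ((a.(0 + 0))\{b} + a.b.a.0) has moves ··a··> m1, ··a··> m2, ··a··> m3, ··a··> m4, ··a··> m5
  m1 = (0 + 0)\{b} has moves ·
  m2 = 0 + 0 has moves ·
  m3 = 0 + 0 + b.0 has moves ··b··> m6
  m4 = b.0 has moves ··b··> m6
  m5 = b.a.0 has moves ··b··> m7
  m6 = 0 has moves ·
  m7 = a.0 has moves ··a··> m6
Reachable graph of Q (8 states):
  n0 = (a.(0 + 0))\{b} + a.b.a.0 + (a.(0 + 0) + a.b.0 + a.(0 + 0 + b.0)) has moves ··a··> n1, ··a··> n2, ··a··> n3, ··a··> n4, ··a··> n5
  n1 = (0 + 0)\{b} has moves ·
  n2 = 0 + 0 has moves ·
  n3 = 0 + 0 + b.0 has moves ··b··> n6
  n4 = b.0 has moves ··b··> n6
  n5 = b.a.0 has moves ··b··> n7
  n6 = 0 has moves ·
  n7 = a.0 has moves ··a··> n6
Coarsest stable partition (strong bisimilarity classes):
  B0 = {m0, n0}
  B1 = {m3, m4, n3, n4}
  B2 = {m1, m2, m6, n1, n2, n6}
  B3 = {m5, n5}
  B4 = {m7, n7}
m0 ∈ B0, n0 ∈ B0 → same block
Bisimilar ⇒ trace-equivalent.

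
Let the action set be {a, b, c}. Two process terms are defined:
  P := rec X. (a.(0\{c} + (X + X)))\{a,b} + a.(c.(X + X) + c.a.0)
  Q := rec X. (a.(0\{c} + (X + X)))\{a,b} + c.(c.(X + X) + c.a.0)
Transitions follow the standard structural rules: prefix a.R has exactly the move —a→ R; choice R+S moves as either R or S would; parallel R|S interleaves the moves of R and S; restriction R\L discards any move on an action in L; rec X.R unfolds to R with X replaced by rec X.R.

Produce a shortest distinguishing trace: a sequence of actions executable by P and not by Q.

LTS(P): 5 reachable states
  u0 = rec X. (a.(0\{c} + (X + X)))\{a,b} + a.(c.(X + X) + c.a.0) has moves ··a··> u1
  u1 = c.((rec X. (a.(0\{c} + (X + X)))\{a,b} + a.(c.(X + X) + c.a.0)) + (rec X. (a.(0\{c} + (X + X)))\{a,b} + a.(c.(X + X) + c.a.0))) + c.a.0 has moves ··c··> u2, ··c··> u3
  u2 = (rec X. (a.(0\{c} + (X + X)))\{a,b} + a.(c.(X + X) + c.a.0)) + (rec X. (a.(0\{c} + (X + X)))\{a,b} + a.(c.(X + X) + c.a.0)) has moves ··a··> u1
  u3 = a.0 has moves ··a··> u4
  u4 = 0 has moves ·
LTS(Q): 5 reachable states
  v0 = rec X. (a.(0\{c} + (X + X)))\{a,b} + c.(c.(X + X) + c.a.0) has moves ··c··> v1
  v1 = c.((rec X. (a.(0\{c} + (X + X)))\{a,b} + c.(c.(X + X) + c.a.0)) + (rec X. (a.(0\{c} + (X + X)))\{a,b} + c.(c.(X + X) + c.a.0))) + c.a.0 has moves ··c··> v2, ··c··> v3
  v2 = (rec X. (a.(0\{c} + (X + X)))\{a,b} + c.(c.(X + X) + c.a.0)) + (rec X. (a.(0\{c} + (X + X)))\{a,b} + c.(c.(X + X) + c.a.0)) has moves ··c··> v1
  v3 = a.0 has moves ··a··> v4
  v4 = 0 has moves ·
Trace ⟨a⟩ through P, begin at {u0}:
  [1] a ⇒ {u1}
  P completes σ.
Trace ⟨a⟩ through Q, begin at {v0}:
  [1] a ⇒ ∅  — Q cannot continue

a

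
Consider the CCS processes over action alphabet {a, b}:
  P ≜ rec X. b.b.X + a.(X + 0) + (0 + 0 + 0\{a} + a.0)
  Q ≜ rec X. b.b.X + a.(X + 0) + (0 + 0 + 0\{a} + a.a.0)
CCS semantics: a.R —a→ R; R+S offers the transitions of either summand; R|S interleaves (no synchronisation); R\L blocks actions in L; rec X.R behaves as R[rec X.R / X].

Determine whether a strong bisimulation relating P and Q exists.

LTS(P): 4 reachable states
  m0 = rec X. b.b.X + a.(X + 0) + (0 + 0 + 0\{a} + a.0) ⊢ =a=> m1, =a=> m2, =b=> m3
  m1 = (rec X. b.b.X + a.(X + 0) + (0 + 0 + 0\{a} + a.0)) + 0 ⊢ =a=> m1, =a=> m2, =b=> m3
  m2 = 0 ⊢ deadlocked
  m3 = b.(rec X. b.b.X + a.(X + 0) + (0 + 0 + 0\{a} + a.0)) ⊢ =b=> m0
LTS(Q): 5 reachable states
  n0 = rec X. b.b.X + a.(X + 0) + (0 + 0 + 0\{a} + a.a.0) ⊢ =a=> n1, =a=> n2, =b=> n3
  n1 = (rec X. b.b.X + a.(X + 0) + (0 + 0 + 0\{a} + a.a.0)) + 0 ⊢ =a=> n1, =a=> n2, =b=> n3
  n2 = a.0 ⊢ =a=> n4
  n3 = b.(rec X. b.b.X + a.(X + 0) + (0 + 0 + 0\{a} + a.a.0)) ⊢ =b=> n0
  n4 = 0 ⊢ deadlocked
Coarsest stable partition (strong bisimilarity classes):
  B0 = {m0, m1}
  B1 = {m3}
  B2 = {m2, n4}
  B3 = {n0, n1}
  B4 = {n3}
  B5 = {n2}
m0 ∈ B0, n0 ∈ B3 → different blocks

not bisimilar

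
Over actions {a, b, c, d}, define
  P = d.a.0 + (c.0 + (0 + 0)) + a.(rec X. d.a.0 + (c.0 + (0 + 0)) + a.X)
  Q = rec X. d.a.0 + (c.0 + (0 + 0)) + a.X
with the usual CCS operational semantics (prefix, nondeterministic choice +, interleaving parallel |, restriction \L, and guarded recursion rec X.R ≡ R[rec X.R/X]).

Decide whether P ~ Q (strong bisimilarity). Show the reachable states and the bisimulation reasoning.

P ~ Q

P's transition system — 4 states:
  p0 = d.a.0 + (c.0 + (0 + 0)) + a.(rec X. d.a.0 + (c.0 + (0 + 0)) + a.X) | —a→ p1, —c→ p2, —d→ p3
  p1 = rec X. d.a.0 + (c.0 + (0 + 0)) + a.X | —a→ p1, —c→ p2, —d→ p3
  p2 = 0 | (no moves)
  p3 = a.0 | —a→ p2
Q's transition system — 3 states:
  q0 = rec X. d.a.0 + (c.0 + (0 + 0)) + a.X | —a→ q0, —c→ q1, —d→ q2
  q1 = 0 | (no moves)
  q2 = a.0 | —a→ q1
Partition-refinement fixed point:
  B0 = {p0, p1, q0}
  B1 = {p3, q2}
  B2 = {p2, q1}
p0 ∈ B0, q0 ∈ B0 → same block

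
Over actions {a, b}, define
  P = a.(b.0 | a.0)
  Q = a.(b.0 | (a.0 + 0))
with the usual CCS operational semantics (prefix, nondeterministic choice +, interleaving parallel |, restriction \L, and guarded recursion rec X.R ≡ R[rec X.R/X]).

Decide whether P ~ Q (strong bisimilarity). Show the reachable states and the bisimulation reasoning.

YES

Reachable graph of P (5 states):
  u0 = a.(b.0 | a.0) ⊢ --a--▸ u1
  u1 = b.0 | a.0 ⊢ --a--▸ u2, --b--▸ u3
  u2 = b.0 | 0 ⊢ --b--▸ u4
  u3 = 0 | a.0 ⊢ --a--▸ u4
  u4 = 0 | 0 ⊢ ·
Reachable graph of Q (5 states):
  v0 = a.(b.0 | (a.0 + 0)) ⊢ --a--▸ v1
  v1 = b.0 | (a.0 + 0) ⊢ --a--▸ v2, --b--▸ v3
  v2 = b.0 | 0 ⊢ --b--▸ v4
  v3 = 0 | (a.0 + 0) ⊢ --a--▸ v4
  v4 = 0 | 0 ⊢ ·
Coarsest stable partition (strong bisimilarity classes):
  B0 = {u0, v0}
  B1 = {u1, v1}
  B2 = {u3, v3}
  B3 = {u4, v4}
  B4 = {u2, v2}
u0 ∈ B0, v0 ∈ B0 → same block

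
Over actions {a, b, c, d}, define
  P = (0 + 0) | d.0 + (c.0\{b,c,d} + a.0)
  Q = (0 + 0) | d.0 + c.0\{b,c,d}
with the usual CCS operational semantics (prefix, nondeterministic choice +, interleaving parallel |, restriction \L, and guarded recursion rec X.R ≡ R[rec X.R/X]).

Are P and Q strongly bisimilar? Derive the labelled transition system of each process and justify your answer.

not bisimilar

Reachable graph of P (4 states):
  m0 = (0 + 0) | d.0 + (c.0\{b,c,d} + a.0) → ··a··> m1, ··c··> m2, ··d··> m3
  m1 = 0 → (no moves)
  m2 = 0\{b,c,d} → (no moves)
  m3 = (0 + 0) | 0 → (no moves)
Reachable graph of Q (3 states):
  n0 = (0 + 0) | d.0 + c.0\{b,c,d} → ··c··> n1, ··d··> n2
  n1 = 0\{b,c,d} → (no moves)
  n2 = (0 + 0) | 0 → (no moves)
Bisimilarity quotient blocks:
  B0 = {m0}
  B1 = {m1, m2, m3, n1, n2}
  B2 = {n0}
m0 ∈ B0, n0 ∈ B2 → different blocks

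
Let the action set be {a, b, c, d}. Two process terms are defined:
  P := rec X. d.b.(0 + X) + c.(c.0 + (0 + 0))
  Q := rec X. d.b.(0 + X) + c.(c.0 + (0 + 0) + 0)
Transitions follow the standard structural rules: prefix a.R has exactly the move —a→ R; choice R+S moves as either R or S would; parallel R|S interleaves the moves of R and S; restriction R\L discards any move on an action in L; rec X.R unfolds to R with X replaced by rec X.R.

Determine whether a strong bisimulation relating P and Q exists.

P's transition system — 5 states:
  u0 = rec X. d.b.(0 + X) + c.(c.0 + (0 + 0)) ⊢ =c=> u1, =d=> u2
  u1 = c.0 + (0 + 0) ⊢ =c=> u3
  u2 = b.(0 + (rec X. d.b.(0 + X) + c.(c.0 + (0 + 0)))) ⊢ =b=> u4
  u3 = 0 ⊢ (no moves)
  u4 = 0 + (rec X. d.b.(0 + X) + c.(c.0 + (0 + 0))) ⊢ =c=> u1, =d=> u2
Q's transition system — 5 states:
  v0 = rec X. d.b.(0 + X) + c.(c.0 + (0 + 0) + 0) ⊢ =c=> v1, =d=> v2
  v1 = c.0 + (0 + 0) + 0 ⊢ =c=> v3
  v2 = b.(0 + (rec X. d.b.(0 + X) + c.(c.0 + (0 + 0) + 0))) ⊢ =b=> v4
  v3 = 0 ⊢ (no moves)
  v4 = 0 + (rec X. d.b.(0 + X) + c.(c.0 + (0 + 0) + 0)) ⊢ =c=> v1, =d=> v2
Bisimilarity quotient blocks:
  B0 = {u0, u4, v0, v4}
  B1 = {u1, v1}
  B2 = {u3, v3}
  B3 = {u2, v2}
u0 ∈ B0, v0 ∈ B0 → same block

bisimilar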